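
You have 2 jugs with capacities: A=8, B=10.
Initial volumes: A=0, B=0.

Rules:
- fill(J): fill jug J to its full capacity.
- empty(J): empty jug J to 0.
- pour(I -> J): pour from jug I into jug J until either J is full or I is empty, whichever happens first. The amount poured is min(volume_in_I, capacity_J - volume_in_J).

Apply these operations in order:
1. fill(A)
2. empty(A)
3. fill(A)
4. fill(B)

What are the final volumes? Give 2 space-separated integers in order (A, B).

Answer: 8 10

Derivation:
Step 1: fill(A) -> (A=8 B=0)
Step 2: empty(A) -> (A=0 B=0)
Step 3: fill(A) -> (A=8 B=0)
Step 4: fill(B) -> (A=8 B=10)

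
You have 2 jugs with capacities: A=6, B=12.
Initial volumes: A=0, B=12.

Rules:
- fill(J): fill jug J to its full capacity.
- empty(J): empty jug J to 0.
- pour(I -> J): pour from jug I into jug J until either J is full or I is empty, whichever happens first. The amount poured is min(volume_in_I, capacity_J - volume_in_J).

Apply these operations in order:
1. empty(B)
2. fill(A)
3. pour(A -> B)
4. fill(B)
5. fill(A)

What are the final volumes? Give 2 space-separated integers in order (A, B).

Answer: 6 12

Derivation:
Step 1: empty(B) -> (A=0 B=0)
Step 2: fill(A) -> (A=6 B=0)
Step 3: pour(A -> B) -> (A=0 B=6)
Step 4: fill(B) -> (A=0 B=12)
Step 5: fill(A) -> (A=6 B=12)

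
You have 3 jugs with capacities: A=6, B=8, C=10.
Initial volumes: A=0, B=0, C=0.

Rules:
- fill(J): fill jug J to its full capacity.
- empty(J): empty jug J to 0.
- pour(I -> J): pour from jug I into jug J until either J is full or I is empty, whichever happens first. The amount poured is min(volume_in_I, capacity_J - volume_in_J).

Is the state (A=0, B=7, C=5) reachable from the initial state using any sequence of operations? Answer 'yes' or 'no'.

BFS explored all 96 reachable states.
Reachable set includes: (0,0,0), (0,0,2), (0,0,4), (0,0,6), (0,0,8), (0,0,10), (0,2,0), (0,2,2), (0,2,4), (0,2,6), (0,2,8), (0,2,10) ...
Target (A=0, B=7, C=5) not in reachable set → no.

Answer: no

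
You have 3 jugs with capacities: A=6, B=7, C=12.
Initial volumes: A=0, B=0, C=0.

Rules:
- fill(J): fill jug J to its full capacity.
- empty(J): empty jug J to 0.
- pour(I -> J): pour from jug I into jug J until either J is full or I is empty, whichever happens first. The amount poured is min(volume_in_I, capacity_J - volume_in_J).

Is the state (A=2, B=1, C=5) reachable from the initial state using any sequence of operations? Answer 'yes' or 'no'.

BFS explored all 398 reachable states.
Reachable set includes: (0,0,0), (0,0,1), (0,0,2), (0,0,3), (0,0,4), (0,0,5), (0,0,6), (0,0,7), (0,0,8), (0,0,9), (0,0,10), (0,0,11) ...
Target (A=2, B=1, C=5) not in reachable set → no.

Answer: no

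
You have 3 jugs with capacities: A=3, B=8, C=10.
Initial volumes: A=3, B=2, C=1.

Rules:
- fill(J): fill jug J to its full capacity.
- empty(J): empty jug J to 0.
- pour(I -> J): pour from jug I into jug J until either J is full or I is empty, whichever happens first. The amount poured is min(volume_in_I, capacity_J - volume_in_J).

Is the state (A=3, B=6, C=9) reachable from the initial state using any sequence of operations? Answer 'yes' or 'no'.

BFS from (A=3, B=2, C=1):
  1. fill(B) -> (A=3 B=8 C=1)
  2. pour(B -> C) -> (A=3 B=0 C=9)
  3. pour(A -> B) -> (A=0 B=3 C=9)
  4. fill(A) -> (A=3 B=3 C=9)
  5. pour(A -> B) -> (A=0 B=6 C=9)
  6. fill(A) -> (A=3 B=6 C=9)
Target reached → yes.

Answer: yes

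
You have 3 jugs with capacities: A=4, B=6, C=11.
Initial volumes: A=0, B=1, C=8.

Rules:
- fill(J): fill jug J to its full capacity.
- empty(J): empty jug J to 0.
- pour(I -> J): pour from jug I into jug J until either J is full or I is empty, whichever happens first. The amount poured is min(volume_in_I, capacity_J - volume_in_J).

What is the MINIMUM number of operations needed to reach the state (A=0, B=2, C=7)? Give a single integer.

Answer: 3

Derivation:
BFS from (A=0, B=1, C=8). One shortest path:
  1. pour(C -> B) -> (A=0 B=6 C=3)
  2. pour(B -> A) -> (A=4 B=2 C=3)
  3. pour(A -> C) -> (A=0 B=2 C=7)
Reached target in 3 moves.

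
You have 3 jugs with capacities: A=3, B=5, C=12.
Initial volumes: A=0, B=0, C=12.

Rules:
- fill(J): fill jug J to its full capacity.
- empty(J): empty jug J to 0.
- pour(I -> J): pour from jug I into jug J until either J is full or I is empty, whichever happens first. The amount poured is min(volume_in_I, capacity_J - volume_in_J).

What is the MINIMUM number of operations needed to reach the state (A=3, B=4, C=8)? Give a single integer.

BFS from (A=0, B=0, C=12). One shortest path:
  1. pour(C -> B) -> (A=0 B=5 C=7)
  2. pour(B -> A) -> (A=3 B=2 C=7)
  3. pour(A -> C) -> (A=0 B=2 C=10)
  4. pour(B -> A) -> (A=2 B=0 C=10)
  5. pour(C -> B) -> (A=2 B=5 C=5)
  6. pour(B -> A) -> (A=3 B=4 C=5)
  7. pour(A -> C) -> (A=0 B=4 C=8)
  8. fill(A) -> (A=3 B=4 C=8)
Reached target in 8 moves.

Answer: 8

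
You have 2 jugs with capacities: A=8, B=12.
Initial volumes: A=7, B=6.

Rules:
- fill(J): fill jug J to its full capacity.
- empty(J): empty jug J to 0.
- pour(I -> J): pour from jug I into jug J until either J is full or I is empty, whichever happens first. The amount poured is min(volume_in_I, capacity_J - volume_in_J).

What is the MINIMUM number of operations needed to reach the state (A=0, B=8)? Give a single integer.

Answer: 3

Derivation:
BFS from (A=7, B=6). One shortest path:
  1. fill(A) -> (A=8 B=6)
  2. empty(B) -> (A=8 B=0)
  3. pour(A -> B) -> (A=0 B=8)
Reached target in 3 moves.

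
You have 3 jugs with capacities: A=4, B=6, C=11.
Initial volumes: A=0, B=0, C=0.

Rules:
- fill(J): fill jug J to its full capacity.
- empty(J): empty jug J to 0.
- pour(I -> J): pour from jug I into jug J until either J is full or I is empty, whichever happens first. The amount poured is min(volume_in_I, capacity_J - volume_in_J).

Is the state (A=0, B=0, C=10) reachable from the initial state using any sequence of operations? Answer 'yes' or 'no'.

BFS from (A=0, B=0, C=0):
  1. fill(A) -> (A=4 B=0 C=0)
  2. fill(B) -> (A=4 B=6 C=0)
  3. pour(A -> C) -> (A=0 B=6 C=4)
  4. pour(B -> C) -> (A=0 B=0 C=10)
Target reached → yes.

Answer: yes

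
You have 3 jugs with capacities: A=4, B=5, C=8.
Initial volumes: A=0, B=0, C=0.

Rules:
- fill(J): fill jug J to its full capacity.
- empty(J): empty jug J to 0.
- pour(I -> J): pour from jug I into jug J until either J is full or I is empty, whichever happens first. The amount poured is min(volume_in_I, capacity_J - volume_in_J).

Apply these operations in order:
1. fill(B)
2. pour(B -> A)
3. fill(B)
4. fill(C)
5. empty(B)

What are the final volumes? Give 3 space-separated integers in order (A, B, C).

Step 1: fill(B) -> (A=0 B=5 C=0)
Step 2: pour(B -> A) -> (A=4 B=1 C=0)
Step 3: fill(B) -> (A=4 B=5 C=0)
Step 4: fill(C) -> (A=4 B=5 C=8)
Step 5: empty(B) -> (A=4 B=0 C=8)

Answer: 4 0 8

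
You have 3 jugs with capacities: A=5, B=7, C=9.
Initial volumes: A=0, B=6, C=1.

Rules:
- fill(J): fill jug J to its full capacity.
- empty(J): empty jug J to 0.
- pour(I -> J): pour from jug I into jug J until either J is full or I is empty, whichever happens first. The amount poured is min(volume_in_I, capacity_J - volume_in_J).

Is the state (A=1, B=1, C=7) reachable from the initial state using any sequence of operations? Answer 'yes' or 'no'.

Answer: no

Derivation:
BFS explored all 288 reachable states.
Reachable set includes: (0,0,0), (0,0,1), (0,0,2), (0,0,3), (0,0,4), (0,0,5), (0,0,6), (0,0,7), (0,0,8), (0,0,9), (0,1,0), (0,1,1) ...
Target (A=1, B=1, C=7) not in reachable set → no.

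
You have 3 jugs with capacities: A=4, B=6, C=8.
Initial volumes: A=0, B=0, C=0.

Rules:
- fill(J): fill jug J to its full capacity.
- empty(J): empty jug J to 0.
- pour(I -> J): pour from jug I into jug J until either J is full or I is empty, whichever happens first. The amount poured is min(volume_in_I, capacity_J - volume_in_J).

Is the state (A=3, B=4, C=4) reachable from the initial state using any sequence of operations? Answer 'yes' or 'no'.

Answer: no

Derivation:
BFS explored all 54 reachable states.
Reachable set includes: (0,0,0), (0,0,2), (0,0,4), (0,0,6), (0,0,8), (0,2,0), (0,2,2), (0,2,4), (0,2,6), (0,2,8), (0,4,0), (0,4,2) ...
Target (A=3, B=4, C=4) not in reachable set → no.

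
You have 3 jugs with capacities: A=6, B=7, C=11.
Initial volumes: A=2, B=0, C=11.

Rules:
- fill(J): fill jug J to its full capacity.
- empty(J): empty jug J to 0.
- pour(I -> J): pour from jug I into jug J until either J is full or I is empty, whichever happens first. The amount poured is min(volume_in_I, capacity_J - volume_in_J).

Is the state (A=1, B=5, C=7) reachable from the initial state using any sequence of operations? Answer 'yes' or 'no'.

Answer: no

Derivation:
BFS explored all 372 reachable states.
Reachable set includes: (0,0,0), (0,0,1), (0,0,2), (0,0,3), (0,0,4), (0,0,5), (0,0,6), (0,0,7), (0,0,8), (0,0,9), (0,0,10), (0,0,11) ...
Target (A=1, B=5, C=7) not in reachable set → no.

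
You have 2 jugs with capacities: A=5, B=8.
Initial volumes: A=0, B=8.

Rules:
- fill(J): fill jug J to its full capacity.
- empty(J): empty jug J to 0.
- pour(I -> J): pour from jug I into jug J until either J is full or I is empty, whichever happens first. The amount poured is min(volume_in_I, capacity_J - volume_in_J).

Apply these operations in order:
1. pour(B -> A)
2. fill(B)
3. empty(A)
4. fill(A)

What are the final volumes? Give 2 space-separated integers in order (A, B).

Step 1: pour(B -> A) -> (A=5 B=3)
Step 2: fill(B) -> (A=5 B=8)
Step 3: empty(A) -> (A=0 B=8)
Step 4: fill(A) -> (A=5 B=8)

Answer: 5 8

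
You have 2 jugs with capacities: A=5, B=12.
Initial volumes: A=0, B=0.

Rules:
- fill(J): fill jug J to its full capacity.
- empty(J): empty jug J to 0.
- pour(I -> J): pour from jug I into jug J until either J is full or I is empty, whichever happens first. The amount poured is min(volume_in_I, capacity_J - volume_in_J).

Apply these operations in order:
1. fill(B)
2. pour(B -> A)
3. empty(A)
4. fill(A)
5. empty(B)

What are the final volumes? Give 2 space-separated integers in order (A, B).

Answer: 5 0

Derivation:
Step 1: fill(B) -> (A=0 B=12)
Step 2: pour(B -> A) -> (A=5 B=7)
Step 3: empty(A) -> (A=0 B=7)
Step 4: fill(A) -> (A=5 B=7)
Step 5: empty(B) -> (A=5 B=0)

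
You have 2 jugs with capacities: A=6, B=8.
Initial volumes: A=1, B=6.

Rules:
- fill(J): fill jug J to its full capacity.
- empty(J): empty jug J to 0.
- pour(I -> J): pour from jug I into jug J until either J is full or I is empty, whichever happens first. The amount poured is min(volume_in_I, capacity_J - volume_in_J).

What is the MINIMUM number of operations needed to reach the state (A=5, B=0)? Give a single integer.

BFS from (A=1, B=6). One shortest path:
  1. pour(A -> B) -> (A=0 B=7)
  2. fill(A) -> (A=6 B=7)
  3. pour(A -> B) -> (A=5 B=8)
  4. empty(B) -> (A=5 B=0)
Reached target in 4 moves.

Answer: 4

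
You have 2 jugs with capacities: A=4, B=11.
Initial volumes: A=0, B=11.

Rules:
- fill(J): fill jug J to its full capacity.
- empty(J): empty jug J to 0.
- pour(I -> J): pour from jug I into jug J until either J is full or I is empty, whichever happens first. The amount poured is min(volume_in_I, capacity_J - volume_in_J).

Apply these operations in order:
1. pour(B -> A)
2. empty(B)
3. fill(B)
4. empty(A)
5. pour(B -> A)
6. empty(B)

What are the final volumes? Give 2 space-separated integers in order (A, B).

Answer: 4 0

Derivation:
Step 1: pour(B -> A) -> (A=4 B=7)
Step 2: empty(B) -> (A=4 B=0)
Step 3: fill(B) -> (A=4 B=11)
Step 4: empty(A) -> (A=0 B=11)
Step 5: pour(B -> A) -> (A=4 B=7)
Step 6: empty(B) -> (A=4 B=0)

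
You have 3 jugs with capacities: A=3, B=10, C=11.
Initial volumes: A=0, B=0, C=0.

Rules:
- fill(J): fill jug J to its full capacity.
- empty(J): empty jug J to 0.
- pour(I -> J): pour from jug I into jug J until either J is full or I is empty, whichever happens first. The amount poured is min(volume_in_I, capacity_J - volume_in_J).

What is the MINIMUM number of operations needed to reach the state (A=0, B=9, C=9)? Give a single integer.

BFS from (A=0, B=0, C=0). One shortest path:
  1. fill(C) -> (A=0 B=0 C=11)
  2. pour(C -> B) -> (A=0 B=10 C=1)
  3. pour(C -> A) -> (A=1 B=10 C=0)
  4. pour(B -> C) -> (A=1 B=0 C=10)
  5. fill(B) -> (A=1 B=10 C=10)
  6. pour(B -> C) -> (A=1 B=9 C=11)
  7. pour(C -> A) -> (A=3 B=9 C=9)
  8. empty(A) -> (A=0 B=9 C=9)
Reached target in 8 moves.

Answer: 8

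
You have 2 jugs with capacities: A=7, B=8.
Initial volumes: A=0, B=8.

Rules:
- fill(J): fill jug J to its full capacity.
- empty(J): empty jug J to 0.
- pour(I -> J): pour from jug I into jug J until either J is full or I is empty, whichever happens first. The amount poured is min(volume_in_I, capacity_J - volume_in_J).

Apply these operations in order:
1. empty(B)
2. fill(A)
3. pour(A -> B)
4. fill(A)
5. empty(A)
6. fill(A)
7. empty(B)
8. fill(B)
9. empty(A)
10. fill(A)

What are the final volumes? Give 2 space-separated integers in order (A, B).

Answer: 7 8

Derivation:
Step 1: empty(B) -> (A=0 B=0)
Step 2: fill(A) -> (A=7 B=0)
Step 3: pour(A -> B) -> (A=0 B=7)
Step 4: fill(A) -> (A=7 B=7)
Step 5: empty(A) -> (A=0 B=7)
Step 6: fill(A) -> (A=7 B=7)
Step 7: empty(B) -> (A=7 B=0)
Step 8: fill(B) -> (A=7 B=8)
Step 9: empty(A) -> (A=0 B=8)
Step 10: fill(A) -> (A=7 B=8)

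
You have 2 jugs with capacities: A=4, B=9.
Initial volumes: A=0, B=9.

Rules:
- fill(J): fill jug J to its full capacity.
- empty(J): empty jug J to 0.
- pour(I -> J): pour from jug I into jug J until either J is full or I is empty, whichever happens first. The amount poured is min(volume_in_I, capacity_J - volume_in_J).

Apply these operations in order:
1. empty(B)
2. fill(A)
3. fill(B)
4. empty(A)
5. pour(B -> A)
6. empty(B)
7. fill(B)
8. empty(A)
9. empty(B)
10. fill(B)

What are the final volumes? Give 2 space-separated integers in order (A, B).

Step 1: empty(B) -> (A=0 B=0)
Step 2: fill(A) -> (A=4 B=0)
Step 3: fill(B) -> (A=4 B=9)
Step 4: empty(A) -> (A=0 B=9)
Step 5: pour(B -> A) -> (A=4 B=5)
Step 6: empty(B) -> (A=4 B=0)
Step 7: fill(B) -> (A=4 B=9)
Step 8: empty(A) -> (A=0 B=9)
Step 9: empty(B) -> (A=0 B=0)
Step 10: fill(B) -> (A=0 B=9)

Answer: 0 9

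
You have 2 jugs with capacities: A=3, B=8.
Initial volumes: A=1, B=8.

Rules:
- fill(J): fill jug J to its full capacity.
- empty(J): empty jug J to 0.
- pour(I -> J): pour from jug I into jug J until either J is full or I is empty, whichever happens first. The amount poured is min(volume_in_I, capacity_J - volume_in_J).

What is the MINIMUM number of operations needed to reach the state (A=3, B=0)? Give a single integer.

Answer: 2

Derivation:
BFS from (A=1, B=8). One shortest path:
  1. fill(A) -> (A=3 B=8)
  2. empty(B) -> (A=3 B=0)
Reached target in 2 moves.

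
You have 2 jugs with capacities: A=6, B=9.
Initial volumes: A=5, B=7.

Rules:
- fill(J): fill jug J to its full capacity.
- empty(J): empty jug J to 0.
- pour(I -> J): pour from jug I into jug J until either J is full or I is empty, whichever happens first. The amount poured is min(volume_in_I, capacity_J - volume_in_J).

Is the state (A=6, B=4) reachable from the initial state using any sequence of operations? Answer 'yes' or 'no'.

BFS from (A=5, B=7):
  1. fill(A) -> (A=6 B=7)
  2. pour(A -> B) -> (A=4 B=9)
  3. empty(B) -> (A=4 B=0)
  4. pour(A -> B) -> (A=0 B=4)
  5. fill(A) -> (A=6 B=4)
Target reached → yes.

Answer: yes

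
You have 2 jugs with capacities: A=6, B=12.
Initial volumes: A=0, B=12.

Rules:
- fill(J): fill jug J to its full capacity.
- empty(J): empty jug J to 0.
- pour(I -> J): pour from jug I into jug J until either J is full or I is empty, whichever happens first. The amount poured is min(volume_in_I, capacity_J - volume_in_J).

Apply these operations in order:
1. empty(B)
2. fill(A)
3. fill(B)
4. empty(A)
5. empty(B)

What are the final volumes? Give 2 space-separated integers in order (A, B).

Answer: 0 0

Derivation:
Step 1: empty(B) -> (A=0 B=0)
Step 2: fill(A) -> (A=6 B=0)
Step 3: fill(B) -> (A=6 B=12)
Step 4: empty(A) -> (A=0 B=12)
Step 5: empty(B) -> (A=0 B=0)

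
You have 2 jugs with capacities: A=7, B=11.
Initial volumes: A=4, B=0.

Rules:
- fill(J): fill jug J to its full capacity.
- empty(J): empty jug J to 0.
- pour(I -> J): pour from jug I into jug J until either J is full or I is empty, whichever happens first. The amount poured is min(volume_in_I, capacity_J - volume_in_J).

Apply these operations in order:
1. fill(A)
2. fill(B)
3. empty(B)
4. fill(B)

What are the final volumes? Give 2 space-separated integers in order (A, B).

Step 1: fill(A) -> (A=7 B=0)
Step 2: fill(B) -> (A=7 B=11)
Step 3: empty(B) -> (A=7 B=0)
Step 4: fill(B) -> (A=7 B=11)

Answer: 7 11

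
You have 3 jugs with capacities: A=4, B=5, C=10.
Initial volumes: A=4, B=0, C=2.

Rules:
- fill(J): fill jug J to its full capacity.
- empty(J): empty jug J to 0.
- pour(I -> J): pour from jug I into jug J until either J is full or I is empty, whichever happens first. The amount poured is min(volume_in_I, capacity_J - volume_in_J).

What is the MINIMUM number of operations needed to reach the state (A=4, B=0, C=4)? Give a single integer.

Answer: 3

Derivation:
BFS from (A=4, B=0, C=2). One shortest path:
  1. empty(C) -> (A=4 B=0 C=0)
  2. pour(A -> C) -> (A=0 B=0 C=4)
  3. fill(A) -> (A=4 B=0 C=4)
Reached target in 3 moves.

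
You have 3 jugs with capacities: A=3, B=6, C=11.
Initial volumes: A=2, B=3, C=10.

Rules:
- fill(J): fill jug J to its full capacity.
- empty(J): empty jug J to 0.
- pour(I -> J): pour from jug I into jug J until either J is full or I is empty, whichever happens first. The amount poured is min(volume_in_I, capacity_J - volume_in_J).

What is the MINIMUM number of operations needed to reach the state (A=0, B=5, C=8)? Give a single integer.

BFS from (A=2, B=3, C=10). One shortest path:
  1. empty(A) -> (A=0 B=3 C=10)
  2. pour(B -> C) -> (A=0 B=2 C=11)
  3. pour(C -> A) -> (A=3 B=2 C=8)
  4. pour(A -> B) -> (A=0 B=5 C=8)
Reached target in 4 moves.

Answer: 4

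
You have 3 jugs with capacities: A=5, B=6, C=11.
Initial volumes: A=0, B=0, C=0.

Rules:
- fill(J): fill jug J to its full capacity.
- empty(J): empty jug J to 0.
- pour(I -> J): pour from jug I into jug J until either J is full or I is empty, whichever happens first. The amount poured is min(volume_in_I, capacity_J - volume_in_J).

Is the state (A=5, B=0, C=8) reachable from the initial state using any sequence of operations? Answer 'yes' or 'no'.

Answer: yes

Derivation:
BFS from (A=0, B=0, C=0):
  1. fill(B) -> (A=0 B=6 C=0)
  2. pour(B -> A) -> (A=5 B=1 C=0)
  3. empty(A) -> (A=0 B=1 C=0)
  4. pour(B -> A) -> (A=1 B=0 C=0)
  5. fill(B) -> (A=1 B=6 C=0)
  6. pour(B -> A) -> (A=5 B=2 C=0)
  7. pour(B -> C) -> (A=5 B=0 C=2)
  8. fill(B) -> (A=5 B=6 C=2)
  9. pour(B -> C) -> (A=5 B=0 C=8)
Target reached → yes.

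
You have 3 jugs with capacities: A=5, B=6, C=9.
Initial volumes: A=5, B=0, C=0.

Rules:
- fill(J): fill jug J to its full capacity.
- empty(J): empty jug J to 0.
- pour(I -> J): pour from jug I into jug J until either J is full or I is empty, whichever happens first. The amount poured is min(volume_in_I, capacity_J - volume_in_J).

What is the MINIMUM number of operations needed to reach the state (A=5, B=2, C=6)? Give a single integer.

BFS from (A=5, B=0, C=0). One shortest path:
  1. fill(B) -> (A=5 B=6 C=0)
  2. pour(A -> C) -> (A=0 B=6 C=5)
  3. fill(A) -> (A=5 B=6 C=5)
  4. pour(A -> C) -> (A=1 B=6 C=9)
  5. empty(C) -> (A=1 B=6 C=0)
  6. pour(B -> C) -> (A=1 B=0 C=6)
  7. fill(B) -> (A=1 B=6 C=6)
  8. pour(B -> A) -> (A=5 B=2 C=6)
Reached target in 8 moves.

Answer: 8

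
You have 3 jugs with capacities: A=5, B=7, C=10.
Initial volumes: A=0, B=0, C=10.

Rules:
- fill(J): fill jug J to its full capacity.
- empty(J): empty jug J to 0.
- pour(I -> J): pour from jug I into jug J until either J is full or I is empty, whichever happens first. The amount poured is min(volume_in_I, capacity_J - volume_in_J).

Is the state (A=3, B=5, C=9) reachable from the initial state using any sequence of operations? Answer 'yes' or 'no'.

BFS explored all 312 reachable states.
Reachable set includes: (0,0,0), (0,0,1), (0,0,2), (0,0,3), (0,0,4), (0,0,5), (0,0,6), (0,0,7), (0,0,8), (0,0,9), (0,0,10), (0,1,0) ...
Target (A=3, B=5, C=9) not in reachable set → no.

Answer: no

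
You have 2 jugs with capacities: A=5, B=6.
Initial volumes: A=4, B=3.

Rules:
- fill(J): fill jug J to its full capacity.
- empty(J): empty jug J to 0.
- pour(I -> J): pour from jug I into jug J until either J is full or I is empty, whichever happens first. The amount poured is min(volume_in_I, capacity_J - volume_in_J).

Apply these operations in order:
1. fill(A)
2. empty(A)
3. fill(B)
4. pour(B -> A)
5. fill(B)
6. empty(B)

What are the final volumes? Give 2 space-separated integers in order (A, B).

Answer: 5 0

Derivation:
Step 1: fill(A) -> (A=5 B=3)
Step 2: empty(A) -> (A=0 B=3)
Step 3: fill(B) -> (A=0 B=6)
Step 4: pour(B -> A) -> (A=5 B=1)
Step 5: fill(B) -> (A=5 B=6)
Step 6: empty(B) -> (A=5 B=0)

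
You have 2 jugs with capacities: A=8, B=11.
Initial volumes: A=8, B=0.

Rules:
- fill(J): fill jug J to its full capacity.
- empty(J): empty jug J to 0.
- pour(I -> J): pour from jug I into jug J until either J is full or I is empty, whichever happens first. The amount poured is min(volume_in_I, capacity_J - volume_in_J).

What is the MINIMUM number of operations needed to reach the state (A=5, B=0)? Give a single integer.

Answer: 4

Derivation:
BFS from (A=8, B=0). One shortest path:
  1. pour(A -> B) -> (A=0 B=8)
  2. fill(A) -> (A=8 B=8)
  3. pour(A -> B) -> (A=5 B=11)
  4. empty(B) -> (A=5 B=0)
Reached target in 4 moves.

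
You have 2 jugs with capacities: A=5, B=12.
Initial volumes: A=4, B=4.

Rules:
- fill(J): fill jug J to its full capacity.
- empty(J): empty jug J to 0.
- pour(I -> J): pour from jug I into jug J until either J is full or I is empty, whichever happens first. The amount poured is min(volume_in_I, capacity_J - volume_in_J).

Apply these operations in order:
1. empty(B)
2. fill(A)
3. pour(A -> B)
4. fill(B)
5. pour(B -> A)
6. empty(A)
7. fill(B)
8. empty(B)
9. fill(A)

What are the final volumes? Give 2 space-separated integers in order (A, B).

Step 1: empty(B) -> (A=4 B=0)
Step 2: fill(A) -> (A=5 B=0)
Step 3: pour(A -> B) -> (A=0 B=5)
Step 4: fill(B) -> (A=0 B=12)
Step 5: pour(B -> A) -> (A=5 B=7)
Step 6: empty(A) -> (A=0 B=7)
Step 7: fill(B) -> (A=0 B=12)
Step 8: empty(B) -> (A=0 B=0)
Step 9: fill(A) -> (A=5 B=0)

Answer: 5 0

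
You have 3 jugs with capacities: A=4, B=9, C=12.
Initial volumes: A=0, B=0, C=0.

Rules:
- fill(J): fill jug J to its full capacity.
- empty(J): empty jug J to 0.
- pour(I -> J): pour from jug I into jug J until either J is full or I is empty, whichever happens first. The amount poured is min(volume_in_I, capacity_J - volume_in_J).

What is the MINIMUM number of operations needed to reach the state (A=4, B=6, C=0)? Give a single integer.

BFS from (A=0, B=0, C=0). One shortest path:
  1. fill(A) -> (A=4 B=0 C=0)
  2. fill(B) -> (A=4 B=9 C=0)
  3. pour(B -> C) -> (A=4 B=0 C=9)
  4. fill(B) -> (A=4 B=9 C=9)
  5. pour(B -> C) -> (A=4 B=6 C=12)
  6. empty(C) -> (A=4 B=6 C=0)
Reached target in 6 moves.

Answer: 6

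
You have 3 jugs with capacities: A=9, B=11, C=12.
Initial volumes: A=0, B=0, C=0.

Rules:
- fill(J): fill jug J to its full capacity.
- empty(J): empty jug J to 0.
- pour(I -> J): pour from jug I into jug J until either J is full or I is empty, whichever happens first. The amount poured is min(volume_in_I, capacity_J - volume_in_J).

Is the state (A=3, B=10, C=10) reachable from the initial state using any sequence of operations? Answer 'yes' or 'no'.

BFS explored all 680 reachable states.
Reachable set includes: (0,0,0), (0,0,1), (0,0,2), (0,0,3), (0,0,4), (0,0,5), (0,0,6), (0,0,7), (0,0,8), (0,0,9), (0,0,10), (0,0,11) ...
Target (A=3, B=10, C=10) not in reachable set → no.

Answer: no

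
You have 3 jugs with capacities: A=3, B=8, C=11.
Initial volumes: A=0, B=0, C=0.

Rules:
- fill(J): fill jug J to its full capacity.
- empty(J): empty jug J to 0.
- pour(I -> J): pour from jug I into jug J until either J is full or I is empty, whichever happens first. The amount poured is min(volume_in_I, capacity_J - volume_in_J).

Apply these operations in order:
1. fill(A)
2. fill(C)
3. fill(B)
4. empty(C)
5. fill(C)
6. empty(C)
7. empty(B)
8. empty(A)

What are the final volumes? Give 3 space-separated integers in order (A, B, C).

Step 1: fill(A) -> (A=3 B=0 C=0)
Step 2: fill(C) -> (A=3 B=0 C=11)
Step 3: fill(B) -> (A=3 B=8 C=11)
Step 4: empty(C) -> (A=3 B=8 C=0)
Step 5: fill(C) -> (A=3 B=8 C=11)
Step 6: empty(C) -> (A=3 B=8 C=0)
Step 7: empty(B) -> (A=3 B=0 C=0)
Step 8: empty(A) -> (A=0 B=0 C=0)

Answer: 0 0 0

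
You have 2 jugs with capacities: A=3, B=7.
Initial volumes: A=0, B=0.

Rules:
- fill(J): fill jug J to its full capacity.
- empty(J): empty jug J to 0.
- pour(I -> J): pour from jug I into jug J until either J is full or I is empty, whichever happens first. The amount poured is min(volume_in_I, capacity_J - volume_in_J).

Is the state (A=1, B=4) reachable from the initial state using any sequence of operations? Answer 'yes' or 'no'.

BFS explored all 20 reachable states.
Reachable set includes: (0,0), (0,1), (0,2), (0,3), (0,4), (0,5), (0,6), (0,7), (1,0), (1,7), (2,0), (2,7) ...
Target (A=1, B=4) not in reachable set → no.

Answer: no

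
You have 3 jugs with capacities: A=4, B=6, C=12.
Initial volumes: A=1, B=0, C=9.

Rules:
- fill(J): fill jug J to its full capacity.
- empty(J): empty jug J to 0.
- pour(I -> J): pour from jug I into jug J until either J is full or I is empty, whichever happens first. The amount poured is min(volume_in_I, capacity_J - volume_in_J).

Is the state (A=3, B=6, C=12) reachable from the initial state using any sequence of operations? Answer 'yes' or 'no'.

Answer: yes

Derivation:
BFS from (A=1, B=0, C=9):
  1. empty(A) -> (A=0 B=0 C=9)
  2. pour(C -> B) -> (A=0 B=6 C=3)
  3. pour(C -> A) -> (A=3 B=6 C=0)
  4. fill(C) -> (A=3 B=6 C=12)
Target reached → yes.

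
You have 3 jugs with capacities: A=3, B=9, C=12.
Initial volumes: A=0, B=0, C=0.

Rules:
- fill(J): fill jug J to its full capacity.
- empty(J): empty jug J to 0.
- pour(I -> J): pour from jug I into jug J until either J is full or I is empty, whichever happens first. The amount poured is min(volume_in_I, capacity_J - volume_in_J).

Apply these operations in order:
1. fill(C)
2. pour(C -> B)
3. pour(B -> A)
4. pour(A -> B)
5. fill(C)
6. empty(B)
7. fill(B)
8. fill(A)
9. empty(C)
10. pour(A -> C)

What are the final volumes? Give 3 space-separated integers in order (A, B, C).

Step 1: fill(C) -> (A=0 B=0 C=12)
Step 2: pour(C -> B) -> (A=0 B=9 C=3)
Step 3: pour(B -> A) -> (A=3 B=6 C=3)
Step 4: pour(A -> B) -> (A=0 B=9 C=3)
Step 5: fill(C) -> (A=0 B=9 C=12)
Step 6: empty(B) -> (A=0 B=0 C=12)
Step 7: fill(B) -> (A=0 B=9 C=12)
Step 8: fill(A) -> (A=3 B=9 C=12)
Step 9: empty(C) -> (A=3 B=9 C=0)
Step 10: pour(A -> C) -> (A=0 B=9 C=3)

Answer: 0 9 3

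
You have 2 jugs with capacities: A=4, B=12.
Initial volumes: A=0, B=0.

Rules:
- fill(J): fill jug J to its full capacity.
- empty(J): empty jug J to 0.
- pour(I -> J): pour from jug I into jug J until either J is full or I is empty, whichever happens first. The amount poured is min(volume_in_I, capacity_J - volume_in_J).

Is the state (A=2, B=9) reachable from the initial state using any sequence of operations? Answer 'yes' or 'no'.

Answer: no

Derivation:
BFS explored all 8 reachable states.
Reachable set includes: (0,0), (0,4), (0,8), (0,12), (4,0), (4,4), (4,8), (4,12)
Target (A=2, B=9) not in reachable set → no.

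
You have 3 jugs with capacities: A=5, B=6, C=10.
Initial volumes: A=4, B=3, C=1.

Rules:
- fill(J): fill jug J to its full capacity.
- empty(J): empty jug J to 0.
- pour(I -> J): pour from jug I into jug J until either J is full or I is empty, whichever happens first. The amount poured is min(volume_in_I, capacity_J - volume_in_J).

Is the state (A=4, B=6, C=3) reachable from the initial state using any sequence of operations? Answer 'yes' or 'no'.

BFS from (A=4, B=3, C=1):
  1. empty(C) -> (A=4 B=3 C=0)
  2. pour(B -> C) -> (A=4 B=0 C=3)
  3. fill(B) -> (A=4 B=6 C=3)
Target reached → yes.

Answer: yes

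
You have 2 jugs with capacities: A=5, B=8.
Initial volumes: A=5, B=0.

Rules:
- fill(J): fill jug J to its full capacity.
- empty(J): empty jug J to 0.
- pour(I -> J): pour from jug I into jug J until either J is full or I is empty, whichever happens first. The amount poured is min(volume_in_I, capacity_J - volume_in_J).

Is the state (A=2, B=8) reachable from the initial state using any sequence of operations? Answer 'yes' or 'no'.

BFS from (A=5, B=0):
  1. pour(A -> B) -> (A=0 B=5)
  2. fill(A) -> (A=5 B=5)
  3. pour(A -> B) -> (A=2 B=8)
Target reached → yes.

Answer: yes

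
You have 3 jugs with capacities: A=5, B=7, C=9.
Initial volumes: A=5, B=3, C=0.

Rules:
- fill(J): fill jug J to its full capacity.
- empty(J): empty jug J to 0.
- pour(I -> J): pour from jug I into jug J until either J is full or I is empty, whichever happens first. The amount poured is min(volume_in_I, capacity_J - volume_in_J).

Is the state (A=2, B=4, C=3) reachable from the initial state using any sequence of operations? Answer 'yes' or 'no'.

Answer: no

Derivation:
BFS explored all 288 reachable states.
Reachable set includes: (0,0,0), (0,0,1), (0,0,2), (0,0,3), (0,0,4), (0,0,5), (0,0,6), (0,0,7), (0,0,8), (0,0,9), (0,1,0), (0,1,1) ...
Target (A=2, B=4, C=3) not in reachable set → no.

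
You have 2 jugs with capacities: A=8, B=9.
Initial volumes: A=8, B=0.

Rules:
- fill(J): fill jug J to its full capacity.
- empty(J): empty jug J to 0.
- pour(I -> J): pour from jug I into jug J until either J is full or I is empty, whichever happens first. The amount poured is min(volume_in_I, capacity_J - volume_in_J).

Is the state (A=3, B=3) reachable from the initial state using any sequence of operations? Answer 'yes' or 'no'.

BFS explored all 34 reachable states.
Reachable set includes: (0,0), (0,1), (0,2), (0,3), (0,4), (0,5), (0,6), (0,7), (0,8), (0,9), (1,0), (1,9) ...
Target (A=3, B=3) not in reachable set → no.

Answer: no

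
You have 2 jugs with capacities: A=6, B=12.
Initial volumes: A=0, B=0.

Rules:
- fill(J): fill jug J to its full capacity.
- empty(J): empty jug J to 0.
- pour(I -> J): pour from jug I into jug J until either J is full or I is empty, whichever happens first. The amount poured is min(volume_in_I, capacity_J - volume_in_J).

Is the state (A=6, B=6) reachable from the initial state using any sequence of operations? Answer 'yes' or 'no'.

Answer: yes

Derivation:
BFS from (A=0, B=0):
  1. fill(B) -> (A=0 B=12)
  2. pour(B -> A) -> (A=6 B=6)
Target reached → yes.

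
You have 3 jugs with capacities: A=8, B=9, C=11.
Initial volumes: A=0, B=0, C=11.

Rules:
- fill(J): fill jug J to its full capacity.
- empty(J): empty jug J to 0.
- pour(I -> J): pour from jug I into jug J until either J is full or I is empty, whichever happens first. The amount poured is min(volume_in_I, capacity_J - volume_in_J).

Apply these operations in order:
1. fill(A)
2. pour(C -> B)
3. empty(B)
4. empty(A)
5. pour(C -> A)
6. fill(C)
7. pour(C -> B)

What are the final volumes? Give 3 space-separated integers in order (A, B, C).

Answer: 2 9 2

Derivation:
Step 1: fill(A) -> (A=8 B=0 C=11)
Step 2: pour(C -> B) -> (A=8 B=9 C=2)
Step 3: empty(B) -> (A=8 B=0 C=2)
Step 4: empty(A) -> (A=0 B=0 C=2)
Step 5: pour(C -> A) -> (A=2 B=0 C=0)
Step 6: fill(C) -> (A=2 B=0 C=11)
Step 7: pour(C -> B) -> (A=2 B=9 C=2)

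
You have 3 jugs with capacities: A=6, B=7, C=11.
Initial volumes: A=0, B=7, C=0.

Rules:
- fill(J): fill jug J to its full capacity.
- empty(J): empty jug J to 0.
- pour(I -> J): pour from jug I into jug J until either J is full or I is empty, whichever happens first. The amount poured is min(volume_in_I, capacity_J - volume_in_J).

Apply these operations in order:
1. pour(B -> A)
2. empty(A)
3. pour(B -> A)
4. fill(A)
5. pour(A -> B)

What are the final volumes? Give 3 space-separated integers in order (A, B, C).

Answer: 0 6 0

Derivation:
Step 1: pour(B -> A) -> (A=6 B=1 C=0)
Step 2: empty(A) -> (A=0 B=1 C=0)
Step 3: pour(B -> A) -> (A=1 B=0 C=0)
Step 4: fill(A) -> (A=6 B=0 C=0)
Step 5: pour(A -> B) -> (A=0 B=6 C=0)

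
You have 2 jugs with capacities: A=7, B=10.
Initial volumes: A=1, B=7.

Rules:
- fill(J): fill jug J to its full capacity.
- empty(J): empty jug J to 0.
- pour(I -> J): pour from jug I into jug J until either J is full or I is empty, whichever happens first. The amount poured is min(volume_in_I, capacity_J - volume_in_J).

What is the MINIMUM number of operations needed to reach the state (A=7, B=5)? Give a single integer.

BFS from (A=1, B=7). One shortest path:
  1. pour(A -> B) -> (A=0 B=8)
  2. fill(A) -> (A=7 B=8)
  3. pour(A -> B) -> (A=5 B=10)
  4. empty(B) -> (A=5 B=0)
  5. pour(A -> B) -> (A=0 B=5)
  6. fill(A) -> (A=7 B=5)
Reached target in 6 moves.

Answer: 6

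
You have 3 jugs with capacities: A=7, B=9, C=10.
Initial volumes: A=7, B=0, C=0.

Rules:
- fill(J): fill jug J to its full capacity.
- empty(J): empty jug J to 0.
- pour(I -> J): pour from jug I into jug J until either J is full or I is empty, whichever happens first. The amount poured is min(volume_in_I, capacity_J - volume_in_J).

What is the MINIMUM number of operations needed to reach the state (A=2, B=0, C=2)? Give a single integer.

Answer: 8

Derivation:
BFS from (A=7, B=0, C=0). One shortest path:
  1. pour(A -> B) -> (A=0 B=7 C=0)
  2. fill(A) -> (A=7 B=7 C=0)
  3. pour(A -> B) -> (A=5 B=9 C=0)
  4. pour(A -> C) -> (A=0 B=9 C=5)
  5. pour(B -> A) -> (A=7 B=2 C=5)
  6. pour(A -> C) -> (A=2 B=2 C=10)
  7. empty(C) -> (A=2 B=2 C=0)
  8. pour(B -> C) -> (A=2 B=0 C=2)
Reached target in 8 moves.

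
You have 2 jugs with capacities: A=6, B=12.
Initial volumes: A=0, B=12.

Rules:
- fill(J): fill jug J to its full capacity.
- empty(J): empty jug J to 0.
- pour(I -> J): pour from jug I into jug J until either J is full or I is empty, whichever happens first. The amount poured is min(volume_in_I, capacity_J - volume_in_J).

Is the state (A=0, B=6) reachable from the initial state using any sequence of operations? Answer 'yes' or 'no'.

Answer: yes

Derivation:
BFS from (A=0, B=12):
  1. pour(B -> A) -> (A=6 B=6)
  2. empty(A) -> (A=0 B=6)
Target reached → yes.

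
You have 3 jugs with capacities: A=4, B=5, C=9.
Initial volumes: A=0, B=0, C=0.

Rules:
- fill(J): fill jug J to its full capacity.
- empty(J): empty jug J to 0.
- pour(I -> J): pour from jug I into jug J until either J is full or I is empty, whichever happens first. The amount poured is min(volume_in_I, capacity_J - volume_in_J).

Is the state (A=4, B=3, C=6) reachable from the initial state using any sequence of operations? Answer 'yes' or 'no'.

Answer: yes

Derivation:
BFS from (A=0, B=0, C=0):
  1. fill(C) -> (A=0 B=0 C=9)
  2. pour(C -> A) -> (A=4 B=0 C=5)
  3. pour(A -> B) -> (A=0 B=4 C=5)
  4. pour(C -> A) -> (A=4 B=4 C=1)
  5. pour(A -> B) -> (A=3 B=5 C=1)
  6. pour(B -> C) -> (A=3 B=0 C=6)
  7. pour(A -> B) -> (A=0 B=3 C=6)
  8. fill(A) -> (A=4 B=3 C=6)
Target reached → yes.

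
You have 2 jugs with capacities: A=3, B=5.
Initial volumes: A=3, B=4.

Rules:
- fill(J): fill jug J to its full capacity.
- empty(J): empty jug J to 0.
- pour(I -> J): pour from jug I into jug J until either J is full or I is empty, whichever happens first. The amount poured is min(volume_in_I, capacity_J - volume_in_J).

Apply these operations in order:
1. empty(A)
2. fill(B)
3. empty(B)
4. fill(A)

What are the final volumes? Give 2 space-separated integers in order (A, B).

Step 1: empty(A) -> (A=0 B=4)
Step 2: fill(B) -> (A=0 B=5)
Step 3: empty(B) -> (A=0 B=0)
Step 4: fill(A) -> (A=3 B=0)

Answer: 3 0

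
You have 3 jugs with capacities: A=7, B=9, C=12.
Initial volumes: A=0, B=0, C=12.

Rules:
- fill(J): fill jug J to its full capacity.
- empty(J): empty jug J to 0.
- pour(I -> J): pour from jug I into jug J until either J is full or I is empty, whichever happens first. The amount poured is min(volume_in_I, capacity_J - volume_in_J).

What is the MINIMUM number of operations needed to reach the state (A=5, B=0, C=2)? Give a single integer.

BFS from (A=0, B=0, C=12). One shortest path:
  1. fill(A) -> (A=7 B=0 C=12)
  2. pour(A -> B) -> (A=0 B=7 C=12)
  3. pour(C -> A) -> (A=7 B=7 C=5)
  4. pour(A -> B) -> (A=5 B=9 C=5)
  5. pour(B -> C) -> (A=5 B=2 C=12)
  6. empty(C) -> (A=5 B=2 C=0)
  7. pour(B -> C) -> (A=5 B=0 C=2)
Reached target in 7 moves.

Answer: 7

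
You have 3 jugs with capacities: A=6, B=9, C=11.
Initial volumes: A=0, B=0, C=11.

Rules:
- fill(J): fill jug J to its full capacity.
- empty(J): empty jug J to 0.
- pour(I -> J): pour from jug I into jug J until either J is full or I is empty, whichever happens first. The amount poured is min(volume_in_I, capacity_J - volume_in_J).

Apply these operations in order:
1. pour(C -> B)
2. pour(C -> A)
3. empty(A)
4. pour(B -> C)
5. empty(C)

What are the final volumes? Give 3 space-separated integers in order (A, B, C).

Answer: 0 0 0

Derivation:
Step 1: pour(C -> B) -> (A=0 B=9 C=2)
Step 2: pour(C -> A) -> (A=2 B=9 C=0)
Step 3: empty(A) -> (A=0 B=9 C=0)
Step 4: pour(B -> C) -> (A=0 B=0 C=9)
Step 5: empty(C) -> (A=0 B=0 C=0)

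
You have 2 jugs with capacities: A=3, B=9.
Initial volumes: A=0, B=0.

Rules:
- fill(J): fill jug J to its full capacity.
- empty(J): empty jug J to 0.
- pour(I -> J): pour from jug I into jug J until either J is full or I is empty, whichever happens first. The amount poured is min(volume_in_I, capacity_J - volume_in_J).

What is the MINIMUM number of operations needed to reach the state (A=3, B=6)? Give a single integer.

Answer: 2

Derivation:
BFS from (A=0, B=0). One shortest path:
  1. fill(B) -> (A=0 B=9)
  2. pour(B -> A) -> (A=3 B=6)
Reached target in 2 moves.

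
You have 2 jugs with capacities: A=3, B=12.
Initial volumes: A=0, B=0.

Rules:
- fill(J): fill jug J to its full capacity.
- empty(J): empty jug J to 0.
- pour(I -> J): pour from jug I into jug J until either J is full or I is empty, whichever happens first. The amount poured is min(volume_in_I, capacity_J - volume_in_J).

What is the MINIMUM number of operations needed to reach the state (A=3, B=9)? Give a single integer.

BFS from (A=0, B=0). One shortest path:
  1. fill(B) -> (A=0 B=12)
  2. pour(B -> A) -> (A=3 B=9)
Reached target in 2 moves.

Answer: 2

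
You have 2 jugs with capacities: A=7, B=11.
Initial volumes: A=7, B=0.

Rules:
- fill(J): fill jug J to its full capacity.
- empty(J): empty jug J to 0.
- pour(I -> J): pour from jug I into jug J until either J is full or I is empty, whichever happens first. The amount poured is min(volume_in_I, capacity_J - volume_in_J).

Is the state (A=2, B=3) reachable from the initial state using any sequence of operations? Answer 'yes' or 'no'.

BFS explored all 36 reachable states.
Reachable set includes: (0,0), (0,1), (0,2), (0,3), (0,4), (0,5), (0,6), (0,7), (0,8), (0,9), (0,10), (0,11) ...
Target (A=2, B=3) not in reachable set → no.

Answer: no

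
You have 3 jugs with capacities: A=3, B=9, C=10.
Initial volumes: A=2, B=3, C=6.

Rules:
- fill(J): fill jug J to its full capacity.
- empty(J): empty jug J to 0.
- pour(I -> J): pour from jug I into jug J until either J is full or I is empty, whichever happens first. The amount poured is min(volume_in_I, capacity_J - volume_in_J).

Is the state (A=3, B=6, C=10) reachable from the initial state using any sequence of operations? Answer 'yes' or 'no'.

Answer: yes

Derivation:
BFS from (A=2, B=3, C=6):
  1. fill(A) -> (A=3 B=3 C=6)
  2. empty(B) -> (A=3 B=0 C=6)
  3. pour(C -> B) -> (A=3 B=6 C=0)
  4. fill(C) -> (A=3 B=6 C=10)
Target reached → yes.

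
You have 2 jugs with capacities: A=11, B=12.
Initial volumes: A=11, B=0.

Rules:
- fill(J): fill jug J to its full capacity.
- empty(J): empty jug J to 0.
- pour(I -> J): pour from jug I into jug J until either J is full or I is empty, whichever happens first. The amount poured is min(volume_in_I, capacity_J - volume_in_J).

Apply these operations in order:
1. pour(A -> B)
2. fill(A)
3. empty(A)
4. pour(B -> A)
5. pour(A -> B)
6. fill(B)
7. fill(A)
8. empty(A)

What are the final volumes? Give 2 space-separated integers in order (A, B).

Answer: 0 12

Derivation:
Step 1: pour(A -> B) -> (A=0 B=11)
Step 2: fill(A) -> (A=11 B=11)
Step 3: empty(A) -> (A=0 B=11)
Step 4: pour(B -> A) -> (A=11 B=0)
Step 5: pour(A -> B) -> (A=0 B=11)
Step 6: fill(B) -> (A=0 B=12)
Step 7: fill(A) -> (A=11 B=12)
Step 8: empty(A) -> (A=0 B=12)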